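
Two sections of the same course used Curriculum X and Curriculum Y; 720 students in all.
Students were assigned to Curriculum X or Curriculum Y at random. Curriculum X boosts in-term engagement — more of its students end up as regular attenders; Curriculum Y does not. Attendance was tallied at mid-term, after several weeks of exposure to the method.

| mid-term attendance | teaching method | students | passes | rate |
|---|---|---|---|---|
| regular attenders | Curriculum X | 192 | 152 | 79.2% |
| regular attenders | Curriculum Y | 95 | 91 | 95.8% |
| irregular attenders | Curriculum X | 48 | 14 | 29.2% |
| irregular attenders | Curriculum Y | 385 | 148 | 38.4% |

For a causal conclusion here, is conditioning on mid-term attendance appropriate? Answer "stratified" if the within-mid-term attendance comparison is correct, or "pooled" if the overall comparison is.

The distribution of mid-term attendance is itself part of what the teaching method does — it is an intermediate outcome. Holding it fixed would remove that part of the effect; the total effect is the pooled difference.
Pooled: Curriculum X 69.2% vs Curriculum Y 49.8%; Curriculum X is higher overall.

pooled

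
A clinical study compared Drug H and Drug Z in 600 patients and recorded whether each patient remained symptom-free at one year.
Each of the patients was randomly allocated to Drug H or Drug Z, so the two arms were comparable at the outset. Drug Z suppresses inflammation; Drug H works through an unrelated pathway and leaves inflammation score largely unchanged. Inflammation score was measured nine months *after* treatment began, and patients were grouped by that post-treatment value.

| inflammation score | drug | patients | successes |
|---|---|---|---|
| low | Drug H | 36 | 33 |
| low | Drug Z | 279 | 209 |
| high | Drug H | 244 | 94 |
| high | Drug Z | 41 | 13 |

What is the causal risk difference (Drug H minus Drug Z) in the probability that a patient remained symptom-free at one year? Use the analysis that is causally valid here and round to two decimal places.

Inflammation score is downstream of the drug. One should not condition on a consequence of treatment, so the overall rates are the right comparison.
The causal difference is the pooled difference: 0.454 − 0.694 = -0.240.

-0.24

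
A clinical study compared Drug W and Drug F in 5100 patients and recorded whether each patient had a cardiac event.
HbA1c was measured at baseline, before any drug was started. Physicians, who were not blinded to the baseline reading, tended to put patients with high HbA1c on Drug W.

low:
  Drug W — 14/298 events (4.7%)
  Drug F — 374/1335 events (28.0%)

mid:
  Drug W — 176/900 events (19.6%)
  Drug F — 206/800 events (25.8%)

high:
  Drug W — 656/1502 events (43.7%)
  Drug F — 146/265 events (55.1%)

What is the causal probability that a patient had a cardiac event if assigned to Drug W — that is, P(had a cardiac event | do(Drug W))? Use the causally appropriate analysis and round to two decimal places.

HbA1c differs across drugs for reasons unrelated to any effect of the drug itself, and it separately predicts the outcome — a classic confounder. We must compare within HbA1c levels.
Standardising Drug W to the population HbA1c mix: 0.320·14/298 + 0.333·176/900 + 0.346·656/1502 = 0.232.

0.23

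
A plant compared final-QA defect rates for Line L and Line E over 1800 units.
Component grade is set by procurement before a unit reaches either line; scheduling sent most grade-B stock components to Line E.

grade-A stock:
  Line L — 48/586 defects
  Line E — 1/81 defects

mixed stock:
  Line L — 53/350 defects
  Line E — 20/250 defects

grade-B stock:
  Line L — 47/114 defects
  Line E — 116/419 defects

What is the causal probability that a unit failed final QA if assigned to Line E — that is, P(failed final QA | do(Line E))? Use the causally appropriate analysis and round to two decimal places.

0.11

Component grade differs across lines for reasons unrelated to any effect of the line itself, and it separately predicts the outcome — a classic confounder. We must compare within component grade levels.
Standardising Line E to the population component grade mix: 0.371·1/81 + 0.333·20/250 + 0.296·116/419 = 0.113.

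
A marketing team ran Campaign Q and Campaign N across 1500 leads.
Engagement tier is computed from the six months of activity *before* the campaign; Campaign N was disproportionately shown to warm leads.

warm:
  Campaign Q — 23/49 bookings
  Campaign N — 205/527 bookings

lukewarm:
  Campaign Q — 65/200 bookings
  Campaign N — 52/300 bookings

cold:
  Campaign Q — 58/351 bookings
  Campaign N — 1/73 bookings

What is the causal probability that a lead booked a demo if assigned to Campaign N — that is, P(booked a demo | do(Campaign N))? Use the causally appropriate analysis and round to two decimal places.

0.21

The engagement tier-specific comparison favours Campaign Q throughout, but the pooled figures favour Campaign N. The question is whether to condition on engagement tier.
Since engagement tier is a pre-existing factor (not a product of the campaign) and it affects the outcome on its own, it is a confounder. The stratified rates, not the pooled rate, identify the causal effect.
Standardising Campaign N to the population engagement tier mix: 0.384·205/527 + 0.333·52/300 + 0.283·1/73 = 0.211.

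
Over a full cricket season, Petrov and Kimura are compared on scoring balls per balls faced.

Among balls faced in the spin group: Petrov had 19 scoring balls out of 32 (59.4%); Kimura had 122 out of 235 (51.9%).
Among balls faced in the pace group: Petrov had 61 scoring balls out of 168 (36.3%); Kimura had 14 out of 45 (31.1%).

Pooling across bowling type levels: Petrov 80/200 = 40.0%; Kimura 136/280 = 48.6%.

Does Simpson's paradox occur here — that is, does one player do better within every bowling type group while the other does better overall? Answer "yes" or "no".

yes

Within each bowling type level (spin 59.4% vs 51.9%; pace 36.3% vs 31.1%), Petrov has the higher rate every time. Pooled: 40.0% vs 48.6% — Kimura has the higher rate overall. The two comparisons disagree.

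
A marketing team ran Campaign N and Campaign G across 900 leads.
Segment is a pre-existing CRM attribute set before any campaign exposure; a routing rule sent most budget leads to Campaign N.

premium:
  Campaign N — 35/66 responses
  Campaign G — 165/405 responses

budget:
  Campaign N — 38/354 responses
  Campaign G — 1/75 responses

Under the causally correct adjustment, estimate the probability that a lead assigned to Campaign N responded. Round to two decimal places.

Customer segment satisfies the back-door criterion: it is not a descendant of the campaign, and it blocks the spurious path from campaign to outcome. Adjusting for it (i.e., using the within-customer segment rates) gives the causal effect.
Standardising Campaign N to the population customer segment mix: 0.523·35/66 + 0.477·38/354 = 0.329.

0.33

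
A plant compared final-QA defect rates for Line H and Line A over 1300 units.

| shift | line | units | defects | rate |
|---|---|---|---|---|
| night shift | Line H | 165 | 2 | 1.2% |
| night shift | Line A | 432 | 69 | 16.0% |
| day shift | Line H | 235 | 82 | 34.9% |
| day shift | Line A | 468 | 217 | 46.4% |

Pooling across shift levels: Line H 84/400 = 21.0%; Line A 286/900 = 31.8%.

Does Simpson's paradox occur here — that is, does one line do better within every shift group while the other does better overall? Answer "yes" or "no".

no

Within each shift level (night shift 1.2% vs 16.0%; day shift 34.9% vs 46.4%), Line H has the lower rate every time. Pooled: 21.0% vs 31.8% — Line H has the lower rate overall. They agree.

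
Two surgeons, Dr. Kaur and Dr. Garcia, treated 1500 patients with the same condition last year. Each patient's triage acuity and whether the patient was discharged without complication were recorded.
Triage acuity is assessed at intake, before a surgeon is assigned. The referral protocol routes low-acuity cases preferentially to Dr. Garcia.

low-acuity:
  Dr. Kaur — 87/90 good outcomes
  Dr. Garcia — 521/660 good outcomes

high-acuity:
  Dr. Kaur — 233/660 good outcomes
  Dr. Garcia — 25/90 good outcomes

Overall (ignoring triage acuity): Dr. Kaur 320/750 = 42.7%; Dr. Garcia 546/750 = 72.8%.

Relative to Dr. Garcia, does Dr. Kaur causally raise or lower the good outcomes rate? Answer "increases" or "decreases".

increases

Here triage acuity is a common cause — it drives both which surgeon a case falls under and the outcome. The crude comparison mixes populations; the stratum-specific rates are the causally relevant ones.
Within each level — low-acuity: 96.7% vs 78.9%; high-acuity: 35.3% vs 27.8% — Dr. Kaur is higher every time.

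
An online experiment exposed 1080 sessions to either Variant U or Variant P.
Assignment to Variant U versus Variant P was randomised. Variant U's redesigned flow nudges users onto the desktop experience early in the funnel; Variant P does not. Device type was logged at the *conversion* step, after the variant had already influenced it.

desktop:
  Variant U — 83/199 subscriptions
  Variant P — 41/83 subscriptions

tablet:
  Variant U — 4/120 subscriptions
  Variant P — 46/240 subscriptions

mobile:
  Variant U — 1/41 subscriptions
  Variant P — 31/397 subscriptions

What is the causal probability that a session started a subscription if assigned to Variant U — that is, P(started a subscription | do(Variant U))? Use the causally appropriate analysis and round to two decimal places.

0.24

Stratifying would compare variants among sessions the variants themselves sorted into device type groups — a form of selection on an intermediate. The unconditioned pooled rates give the total causal effect.
So P(outcome | do(Variant U)) is just the pooled rate for Variant U: 88/360 = 0.244.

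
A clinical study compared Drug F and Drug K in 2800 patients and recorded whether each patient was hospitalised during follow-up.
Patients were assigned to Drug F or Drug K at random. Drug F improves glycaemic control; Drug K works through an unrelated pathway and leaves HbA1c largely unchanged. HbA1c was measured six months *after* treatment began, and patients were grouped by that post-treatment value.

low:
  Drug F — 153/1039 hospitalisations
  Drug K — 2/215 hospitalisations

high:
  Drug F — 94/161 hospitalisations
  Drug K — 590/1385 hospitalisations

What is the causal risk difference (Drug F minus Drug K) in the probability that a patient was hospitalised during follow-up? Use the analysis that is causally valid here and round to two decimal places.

The stratified and pooled comparisons disagree (Drug K wins within each HbA1c; Drug F wins overall), so the answer turns on the causal role of HbA1c.
The distribution of HbA1c is itself part of what the drug does — it is an intermediate outcome. Holding it fixed would remove that part of the effect; the total effect is the pooled difference.
The causal difference is the pooled difference: 0.206 − 0.370 = -0.164.

-0.16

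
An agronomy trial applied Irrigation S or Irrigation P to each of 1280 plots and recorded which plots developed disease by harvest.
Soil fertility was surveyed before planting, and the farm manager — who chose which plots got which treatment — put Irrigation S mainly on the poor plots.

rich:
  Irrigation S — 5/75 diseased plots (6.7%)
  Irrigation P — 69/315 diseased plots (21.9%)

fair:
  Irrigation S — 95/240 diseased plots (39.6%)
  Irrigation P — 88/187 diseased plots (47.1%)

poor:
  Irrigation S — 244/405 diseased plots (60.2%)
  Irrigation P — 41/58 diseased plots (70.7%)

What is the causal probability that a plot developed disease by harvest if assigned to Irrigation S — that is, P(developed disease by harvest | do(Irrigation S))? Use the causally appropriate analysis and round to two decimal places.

Nothing the irrigation does changes soil fertility; the imbalance is an allocation artefact. With soil fertility also predicting the outcome, the pooled figure is confounded, and the within-stratum comparison is the causal one.
Standardising Irrigation S to the population soil fertility mix: 0.305·5/75 + 0.334·95/240 + 0.362·244/405 = 0.370.

0.37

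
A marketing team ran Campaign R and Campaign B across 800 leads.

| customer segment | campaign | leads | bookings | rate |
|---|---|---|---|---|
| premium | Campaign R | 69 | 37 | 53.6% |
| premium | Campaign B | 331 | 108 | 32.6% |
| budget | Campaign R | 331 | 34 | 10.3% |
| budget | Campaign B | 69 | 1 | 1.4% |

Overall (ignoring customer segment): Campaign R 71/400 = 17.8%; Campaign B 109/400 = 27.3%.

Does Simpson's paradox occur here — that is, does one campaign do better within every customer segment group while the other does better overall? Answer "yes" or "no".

Within each customer segment level (premium 53.6% vs 32.6%; budget 10.3% vs 1.4%), Campaign R has the higher rate every time. Pooled: 17.8% vs 27.3% — Campaign B has the higher rate overall. The two comparisons disagree.

yes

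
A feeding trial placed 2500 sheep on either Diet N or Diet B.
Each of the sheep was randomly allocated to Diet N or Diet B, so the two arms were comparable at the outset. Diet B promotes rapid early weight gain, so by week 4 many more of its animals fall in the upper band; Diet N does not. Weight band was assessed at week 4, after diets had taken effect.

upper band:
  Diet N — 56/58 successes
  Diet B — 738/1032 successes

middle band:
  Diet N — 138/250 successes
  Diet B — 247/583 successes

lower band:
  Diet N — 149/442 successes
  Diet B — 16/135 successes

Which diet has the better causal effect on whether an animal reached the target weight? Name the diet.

Because the diet influences week-4 weight band, week-4 weight band is a post-treatment mediator, not a confounder. Stratifying on it would bias the estimate; the causal effect is the crude pooled difference.
Pooled: Diet N 45.7% vs Diet B 57.2%; Diet B is higher overall.

Diet B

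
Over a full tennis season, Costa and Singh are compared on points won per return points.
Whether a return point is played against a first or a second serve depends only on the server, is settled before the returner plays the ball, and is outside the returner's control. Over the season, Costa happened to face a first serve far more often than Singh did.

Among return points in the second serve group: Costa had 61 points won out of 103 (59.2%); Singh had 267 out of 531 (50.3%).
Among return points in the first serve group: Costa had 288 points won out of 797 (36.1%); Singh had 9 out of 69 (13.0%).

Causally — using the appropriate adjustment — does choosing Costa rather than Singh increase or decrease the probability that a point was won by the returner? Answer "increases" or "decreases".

increases

Costa is higher inside every serve type stratum but Singh is higher in aggregate. Whether to stratify depends on how serve type relates to the player.
Since serve type is a pre-existing factor (not a product of the player) and it affects the outcome on its own, it is a confounder. The stratified rates, not the pooled rate, identify the causal effect.
Within each level — second serve: 59.2% vs 50.3%; first serve: 36.1% vs 13.0% — Costa is higher every time.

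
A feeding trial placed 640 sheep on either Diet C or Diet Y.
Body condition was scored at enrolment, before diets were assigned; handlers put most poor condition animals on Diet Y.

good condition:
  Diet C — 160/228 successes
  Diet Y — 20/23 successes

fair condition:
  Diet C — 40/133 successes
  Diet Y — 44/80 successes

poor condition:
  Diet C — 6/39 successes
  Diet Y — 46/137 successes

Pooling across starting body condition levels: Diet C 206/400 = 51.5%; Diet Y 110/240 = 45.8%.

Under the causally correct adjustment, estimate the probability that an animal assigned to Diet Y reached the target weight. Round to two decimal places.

0.62

Within every starting body condition level Diet Y has the higher rate, yet pooled Diet C does — Simpson's reversal.
Nothing the diet does changes starting body condition; the imbalance is an allocation artefact. With starting body condition also predicting the outcome, the pooled figure is confounded, and the within-stratum comparison is the causal one.
Standardising Diet Y to the population starting body condition mix: 0.392·20/23 + 0.333·44/80 + 0.275·46/137 = 0.616.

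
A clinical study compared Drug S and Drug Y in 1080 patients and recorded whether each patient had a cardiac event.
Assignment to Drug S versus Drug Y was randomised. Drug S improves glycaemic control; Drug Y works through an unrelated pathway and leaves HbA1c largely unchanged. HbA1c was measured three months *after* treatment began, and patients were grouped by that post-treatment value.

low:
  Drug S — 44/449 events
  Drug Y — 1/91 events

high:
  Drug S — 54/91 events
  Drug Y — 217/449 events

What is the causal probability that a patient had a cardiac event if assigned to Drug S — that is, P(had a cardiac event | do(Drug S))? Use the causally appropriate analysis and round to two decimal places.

0.18

HbA1c is recorded after the drug and is itself shifted by it — it sits on the causal path from drug to outcome. Conditioning on a mediator would strip out part of the effect we want; the pooled comparison gives the total causal effect.
So P(outcome | do(Drug S)) is just the pooled rate for Drug S: 98/540 = 0.181.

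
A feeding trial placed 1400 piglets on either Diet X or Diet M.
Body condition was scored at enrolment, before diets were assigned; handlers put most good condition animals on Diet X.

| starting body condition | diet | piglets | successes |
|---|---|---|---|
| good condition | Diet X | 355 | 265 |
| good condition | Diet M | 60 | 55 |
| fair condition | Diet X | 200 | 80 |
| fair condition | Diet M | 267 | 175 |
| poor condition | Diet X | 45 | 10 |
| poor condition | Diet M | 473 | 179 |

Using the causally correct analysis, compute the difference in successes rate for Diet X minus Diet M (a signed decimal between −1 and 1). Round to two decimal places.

-0.19

The imbalance in starting body condition arose from how piglets were allocated, not from anything the diet did; and starting body condition independently affects the outcome. The pooled gap is confounded — condition on starting body condition.
Adjusting over the population distribution of starting body condition: 0.296·(0.746−0.917) + 0.334·(0.400−0.655) + 0.370·(0.222−0.378) = -0.193.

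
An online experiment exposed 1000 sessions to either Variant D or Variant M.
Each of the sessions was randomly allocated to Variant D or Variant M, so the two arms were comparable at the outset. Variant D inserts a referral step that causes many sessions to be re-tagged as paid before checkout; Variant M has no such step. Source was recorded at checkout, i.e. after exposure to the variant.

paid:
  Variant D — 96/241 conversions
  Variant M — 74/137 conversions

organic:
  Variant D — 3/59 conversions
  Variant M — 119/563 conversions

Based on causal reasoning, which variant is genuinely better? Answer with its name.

Traffic source is downstream of the variant. One should not condition on a consequence of treatment, so the overall rates are the right comparison.
Pooled: Variant D 33.0% vs Variant M 27.6%; Variant D is higher overall.

Variant D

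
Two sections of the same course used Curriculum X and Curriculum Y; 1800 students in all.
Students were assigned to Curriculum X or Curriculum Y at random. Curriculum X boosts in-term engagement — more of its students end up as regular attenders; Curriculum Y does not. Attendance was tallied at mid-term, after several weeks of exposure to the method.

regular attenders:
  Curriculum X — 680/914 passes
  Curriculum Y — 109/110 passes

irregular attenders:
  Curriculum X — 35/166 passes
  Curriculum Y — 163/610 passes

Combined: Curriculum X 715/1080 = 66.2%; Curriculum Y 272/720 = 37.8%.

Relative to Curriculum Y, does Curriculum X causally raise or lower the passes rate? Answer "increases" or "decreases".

Mid-term attendance lies on the pathway teaching method → mid-term attendance → outcome, so adjusting for it blocks the indirect effect. For the total causal effect of teaching method, use the unadjusted pooled rates.
Pooled: Curriculum X 66.2% vs Curriculum Y 37.8%; Curriculum X is higher overall.

increases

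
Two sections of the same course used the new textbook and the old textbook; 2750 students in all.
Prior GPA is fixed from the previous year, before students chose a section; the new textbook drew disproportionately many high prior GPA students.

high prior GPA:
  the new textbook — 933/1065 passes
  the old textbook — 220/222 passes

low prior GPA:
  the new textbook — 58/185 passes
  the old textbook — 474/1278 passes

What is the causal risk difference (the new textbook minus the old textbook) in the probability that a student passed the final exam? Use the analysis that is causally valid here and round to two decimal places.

-0.08

Prior GPA band differs across teaching methods for reasons unrelated to any effect of the teaching method itself, and it separately predicts the outcome — a classic confounder. We must compare within prior GPA band levels.
Adjusting over the population distribution of prior GPA band: 0.468·(0.876−0.991) + 0.532·(0.314−0.371) = -0.084.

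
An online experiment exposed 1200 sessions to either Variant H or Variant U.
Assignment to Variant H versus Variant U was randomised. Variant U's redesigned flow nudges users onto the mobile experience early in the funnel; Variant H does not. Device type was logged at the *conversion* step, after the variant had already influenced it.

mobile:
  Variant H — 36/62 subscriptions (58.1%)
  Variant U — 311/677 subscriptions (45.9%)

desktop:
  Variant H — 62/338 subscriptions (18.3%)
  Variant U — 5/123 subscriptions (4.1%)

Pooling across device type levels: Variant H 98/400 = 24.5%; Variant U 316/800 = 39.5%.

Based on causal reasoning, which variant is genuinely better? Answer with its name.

Device type here is a post-treatment variable shaped by the variant; conditioning on it would introduce bias rather than remove it. The overall comparison is the causal one.
Pooled: Variant H 24.5% vs Variant U 39.5%; Variant U is higher overall.

Variant U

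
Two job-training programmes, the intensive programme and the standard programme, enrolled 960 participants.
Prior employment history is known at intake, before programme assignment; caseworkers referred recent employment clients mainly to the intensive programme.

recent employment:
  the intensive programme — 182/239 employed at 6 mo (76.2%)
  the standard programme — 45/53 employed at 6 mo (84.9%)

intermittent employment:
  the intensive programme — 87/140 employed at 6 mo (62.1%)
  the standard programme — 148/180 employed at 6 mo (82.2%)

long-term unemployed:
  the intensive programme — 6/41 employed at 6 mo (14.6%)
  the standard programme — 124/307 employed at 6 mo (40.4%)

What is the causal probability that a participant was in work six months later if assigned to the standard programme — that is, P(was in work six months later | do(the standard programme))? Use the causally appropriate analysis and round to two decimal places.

0.68

The stratified and pooled comparisons disagree (the standard programme wins within each prior employment history; the intensive programme wins overall), so the answer turns on the causal role of prior employment history.
Since prior employment history is a pre-existing factor (not a product of the programme) and it affects the outcome on its own, it is a confounder. The stratified rates, not the pooled rate, identify the causal effect.
Standardising the standard programme to the population prior employment history mix: 0.304·45/53 + 0.333·148/180 + 0.362·124/307 = 0.679.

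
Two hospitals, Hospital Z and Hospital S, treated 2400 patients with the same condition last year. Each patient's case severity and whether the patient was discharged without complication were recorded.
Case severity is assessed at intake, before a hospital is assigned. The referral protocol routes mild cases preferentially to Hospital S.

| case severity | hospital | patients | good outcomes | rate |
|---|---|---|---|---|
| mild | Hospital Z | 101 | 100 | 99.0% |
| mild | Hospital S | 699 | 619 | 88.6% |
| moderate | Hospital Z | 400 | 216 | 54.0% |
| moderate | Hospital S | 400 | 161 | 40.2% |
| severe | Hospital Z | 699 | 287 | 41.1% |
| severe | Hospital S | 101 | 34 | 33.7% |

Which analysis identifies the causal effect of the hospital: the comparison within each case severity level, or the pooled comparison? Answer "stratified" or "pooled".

Case severity is set before the hospital has any effect — it is not caused by the hospital — and it independently drives the outcome. That makes it a confounder, so the causal comparison is within case severity levels.
Within each level — mild: 99.0% vs 88.6%; moderate: 54.0% vs 40.2%; severe: 41.1% vs 33.7% — Hospital Z is higher every time.

stratified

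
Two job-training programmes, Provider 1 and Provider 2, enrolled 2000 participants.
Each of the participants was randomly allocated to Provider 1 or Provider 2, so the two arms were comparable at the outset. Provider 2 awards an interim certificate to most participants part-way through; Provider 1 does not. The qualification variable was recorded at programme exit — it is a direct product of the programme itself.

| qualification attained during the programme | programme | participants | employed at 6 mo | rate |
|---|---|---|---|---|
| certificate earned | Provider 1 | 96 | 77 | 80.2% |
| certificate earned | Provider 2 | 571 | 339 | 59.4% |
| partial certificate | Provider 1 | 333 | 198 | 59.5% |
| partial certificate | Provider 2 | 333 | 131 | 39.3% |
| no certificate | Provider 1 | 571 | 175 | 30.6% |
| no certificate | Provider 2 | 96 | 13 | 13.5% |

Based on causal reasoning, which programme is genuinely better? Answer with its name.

Provider 2

The qualification attained during the programme-specific comparison favours Provider 1 throughout, but the pooled figures favour Provider 2. The question is whether to condition on qualification attained during the programme.
The distribution of qualification attained during the programme is itself part of what the programme does — it is an intermediate outcome. Holding it fixed would remove that part of the effect; the total effect is the pooled difference.
Pooled: Provider 1 45.0% vs Provider 2 48.3%; Provider 2 is higher overall.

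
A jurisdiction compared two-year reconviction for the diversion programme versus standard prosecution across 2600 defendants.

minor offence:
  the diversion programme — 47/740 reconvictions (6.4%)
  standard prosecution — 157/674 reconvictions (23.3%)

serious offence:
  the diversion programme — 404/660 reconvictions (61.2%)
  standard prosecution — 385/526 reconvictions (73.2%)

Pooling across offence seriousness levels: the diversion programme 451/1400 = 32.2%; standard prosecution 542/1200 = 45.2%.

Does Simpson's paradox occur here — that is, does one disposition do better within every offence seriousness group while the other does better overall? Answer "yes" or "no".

Within each offence seriousness level (minor offence 6.4% vs 23.3%; serious offence 61.2% vs 73.2%), the diversion programme has the lower rate every time. Pooled: 32.2% vs 45.2% — the diversion programme has the lower rate overall. They agree.

no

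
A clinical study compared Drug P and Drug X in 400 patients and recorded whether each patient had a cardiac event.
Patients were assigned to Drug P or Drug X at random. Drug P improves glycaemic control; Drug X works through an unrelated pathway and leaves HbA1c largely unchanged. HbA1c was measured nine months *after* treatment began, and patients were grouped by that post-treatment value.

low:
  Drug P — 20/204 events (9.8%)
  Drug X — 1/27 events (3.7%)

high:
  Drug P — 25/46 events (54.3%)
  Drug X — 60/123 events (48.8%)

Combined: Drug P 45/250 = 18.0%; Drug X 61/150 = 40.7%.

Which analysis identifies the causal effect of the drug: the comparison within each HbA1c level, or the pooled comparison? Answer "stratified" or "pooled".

pooled

Drug X is lower inside every HbA1c stratum but Drug P is lower in aggregate. Whether to stratify depends on how HbA1c relates to the drug.
The distribution of HbA1c is itself part of what the drug does — it is an intermediate outcome. Holding it fixed would remove that part of the effect; the total effect is the pooled difference.
Pooled: Drug P 18.0% vs Drug X 40.7%; Drug P is lower overall.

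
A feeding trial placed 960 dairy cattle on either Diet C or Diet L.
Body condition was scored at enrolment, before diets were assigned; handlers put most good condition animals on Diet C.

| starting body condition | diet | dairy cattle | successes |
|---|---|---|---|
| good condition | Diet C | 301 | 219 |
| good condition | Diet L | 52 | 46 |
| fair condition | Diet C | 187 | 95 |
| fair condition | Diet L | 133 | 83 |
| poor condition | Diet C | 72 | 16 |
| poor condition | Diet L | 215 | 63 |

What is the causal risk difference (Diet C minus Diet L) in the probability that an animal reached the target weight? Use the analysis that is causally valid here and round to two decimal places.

The imbalance in starting body condition arose from how dairy cattle were allocated, not from anything the diet did; and starting body condition independently affects the outcome. The pooled gap is confounded — condition on starting body condition.
Adjusting over the population distribution of starting body condition: 0.368·(0.728−0.885) + 0.333·(0.508−0.624) + 0.299·(0.222−0.293) = -0.118.

-0.12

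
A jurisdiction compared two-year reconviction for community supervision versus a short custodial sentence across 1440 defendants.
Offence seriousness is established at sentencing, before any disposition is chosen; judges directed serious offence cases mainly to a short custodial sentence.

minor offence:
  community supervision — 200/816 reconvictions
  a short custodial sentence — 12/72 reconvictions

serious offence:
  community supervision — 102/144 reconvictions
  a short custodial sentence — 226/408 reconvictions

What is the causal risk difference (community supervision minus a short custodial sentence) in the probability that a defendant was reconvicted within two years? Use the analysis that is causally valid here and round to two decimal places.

+0.11

Within every offence seriousness level a short custodial sentence has the lower rate, yet pooled community supervision does — Simpson's reversal.
Offence seriousness satisfies the back-door criterion: it is not a descendant of the disposition, and it blocks the spurious path from disposition to outcome. Adjusting for it (i.e., using the within-offence seriousness rates) gives the causal effect.
Adjusting over the population distribution of offence seriousness: 0.617·(0.245−0.167) + 0.383·(0.708−0.554) = +0.108.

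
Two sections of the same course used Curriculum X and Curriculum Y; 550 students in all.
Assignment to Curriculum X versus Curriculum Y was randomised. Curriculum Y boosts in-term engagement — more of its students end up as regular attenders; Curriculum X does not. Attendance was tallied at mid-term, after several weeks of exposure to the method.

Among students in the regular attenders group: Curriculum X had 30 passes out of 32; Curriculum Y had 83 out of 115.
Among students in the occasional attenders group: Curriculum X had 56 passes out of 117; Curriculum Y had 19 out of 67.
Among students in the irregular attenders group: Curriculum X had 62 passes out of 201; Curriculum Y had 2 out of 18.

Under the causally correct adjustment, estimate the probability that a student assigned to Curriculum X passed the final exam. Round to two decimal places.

0.42

The distribution of mid-term attendance is itself part of what the teaching method does — it is an intermediate outcome. Holding it fixed would remove that part of the effect; the total effect is the pooled difference.
So P(outcome | do(Curriculum X)) is just the pooled rate for Curriculum X: 148/350 = 0.423.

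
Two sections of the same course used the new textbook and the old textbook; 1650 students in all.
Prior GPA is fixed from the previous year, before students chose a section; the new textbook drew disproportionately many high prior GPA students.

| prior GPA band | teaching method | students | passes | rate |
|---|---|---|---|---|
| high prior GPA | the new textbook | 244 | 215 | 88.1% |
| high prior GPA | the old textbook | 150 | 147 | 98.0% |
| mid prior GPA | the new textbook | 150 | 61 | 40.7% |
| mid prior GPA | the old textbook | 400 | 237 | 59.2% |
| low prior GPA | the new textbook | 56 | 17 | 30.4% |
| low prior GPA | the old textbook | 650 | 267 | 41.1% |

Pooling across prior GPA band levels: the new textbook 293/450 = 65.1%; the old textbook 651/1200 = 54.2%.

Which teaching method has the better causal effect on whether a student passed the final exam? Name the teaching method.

The stratified and pooled comparisons disagree (the old textbook wins within each prior GPA band; the new textbook wins overall), so the answer turns on the causal role of prior GPA band.
The imbalance in prior GPA band arose from how students were allocated, not from anything the teaching method did; and prior GPA band independently affects the outcome. The pooled gap is confounded — condition on prior GPA band.
Within each level — high prior GPA: 88.1% vs 98.0%; mid prior GPA: 40.7% vs 59.2%; low prior GPA: 30.4% vs 41.1% — the old textbook is higher every time.

the old textbook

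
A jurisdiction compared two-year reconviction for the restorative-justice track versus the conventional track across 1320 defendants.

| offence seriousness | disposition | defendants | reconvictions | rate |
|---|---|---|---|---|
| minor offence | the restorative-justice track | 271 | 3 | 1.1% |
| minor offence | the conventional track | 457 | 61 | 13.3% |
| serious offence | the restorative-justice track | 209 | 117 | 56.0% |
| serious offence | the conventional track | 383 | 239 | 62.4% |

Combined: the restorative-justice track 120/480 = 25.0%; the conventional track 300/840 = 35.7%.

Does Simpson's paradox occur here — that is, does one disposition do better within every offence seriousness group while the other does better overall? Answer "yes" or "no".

no

Within each offence seriousness level (minor offence 1.1% vs 13.3%; serious offence 56.0% vs 62.4%), the restorative-justice track has the lower rate every time. Pooled: 25.0% vs 35.7% — the restorative-justice track has the lower rate overall. They agree.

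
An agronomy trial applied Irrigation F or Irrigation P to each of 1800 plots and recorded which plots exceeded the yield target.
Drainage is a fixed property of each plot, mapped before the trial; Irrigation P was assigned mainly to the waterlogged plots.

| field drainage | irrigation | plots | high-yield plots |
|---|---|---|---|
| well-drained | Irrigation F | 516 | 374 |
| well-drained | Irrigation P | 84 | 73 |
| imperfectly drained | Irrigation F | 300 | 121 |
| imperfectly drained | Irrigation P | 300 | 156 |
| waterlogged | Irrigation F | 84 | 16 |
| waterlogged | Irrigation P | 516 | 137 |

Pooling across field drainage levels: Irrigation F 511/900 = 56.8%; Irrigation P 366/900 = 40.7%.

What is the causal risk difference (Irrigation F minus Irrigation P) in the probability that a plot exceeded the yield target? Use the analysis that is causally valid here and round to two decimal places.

The stratified and pooled comparisons disagree (Irrigation P wins within each field drainage; Irrigation F wins overall), so the answer turns on the causal role of field drainage.
Here field drainage is a common cause — it drives both which irrigation a case falls under and the outcome. The crude comparison mixes populations; the stratum-specific rates are the causally relevant ones.
Adjusting over the population distribution of field drainage: 0.333·(0.725−0.869) + 0.333·(0.403−0.520) + 0.333·(0.190−0.266) = -0.112.

-0.11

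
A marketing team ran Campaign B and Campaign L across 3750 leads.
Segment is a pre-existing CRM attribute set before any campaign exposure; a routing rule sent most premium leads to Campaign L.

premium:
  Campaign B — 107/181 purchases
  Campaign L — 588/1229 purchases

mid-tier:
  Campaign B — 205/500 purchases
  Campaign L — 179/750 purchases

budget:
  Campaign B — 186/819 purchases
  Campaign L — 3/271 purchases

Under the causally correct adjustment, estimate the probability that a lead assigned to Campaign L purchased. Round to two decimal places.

0.26

The imbalance in customer segment arose from how leads were allocated, not from anything the campaign did; and customer segment independently affects the outcome. The pooled gap is confounded — condition on customer segment.
Standardising Campaign L to the population customer segment mix: 0.376·588/1229 + 0.333·179/750 + 0.291·3/271 = 0.263.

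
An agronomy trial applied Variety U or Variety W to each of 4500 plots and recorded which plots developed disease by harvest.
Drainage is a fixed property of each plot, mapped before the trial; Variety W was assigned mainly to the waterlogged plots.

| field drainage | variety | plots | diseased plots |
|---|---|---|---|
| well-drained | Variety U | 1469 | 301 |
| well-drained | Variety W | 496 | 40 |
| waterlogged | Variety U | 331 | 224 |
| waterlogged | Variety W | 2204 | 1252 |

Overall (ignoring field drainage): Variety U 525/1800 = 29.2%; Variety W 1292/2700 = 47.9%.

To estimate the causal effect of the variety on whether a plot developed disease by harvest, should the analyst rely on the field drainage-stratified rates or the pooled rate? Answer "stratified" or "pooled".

The field drainage-specific comparison favours Variety W throughout, but the pooled figures favour Variety U. The question is whether to condition on field drainage.
The imbalance in field drainage arose from how plots were allocated, not from anything the variety did; and field drainage independently affects the outcome. The pooled gap is confounded — condition on field drainage.
Within each level — well-drained: 20.5% vs 8.1%; waterlogged: 67.7% vs 56.8% — Variety W is lower every time.

stratified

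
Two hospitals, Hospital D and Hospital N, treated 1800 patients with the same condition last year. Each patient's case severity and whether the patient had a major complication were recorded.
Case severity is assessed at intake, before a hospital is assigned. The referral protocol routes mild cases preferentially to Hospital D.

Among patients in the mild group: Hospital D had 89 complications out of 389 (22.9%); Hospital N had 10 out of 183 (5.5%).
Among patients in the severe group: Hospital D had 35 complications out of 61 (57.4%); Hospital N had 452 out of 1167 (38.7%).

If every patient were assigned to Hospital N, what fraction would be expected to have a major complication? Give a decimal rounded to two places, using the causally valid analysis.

The case severity-specific comparison favours Hospital N throughout, but the pooled figures favour Hospital D. The question is whether to condition on case severity.
Case severity satisfies the back-door criterion: it is not a descendant of the hospital, and it blocks the spurious path from hospital to outcome. Adjusting for it (i.e., using the within-case severity rates) gives the causal effect.
Standardising Hospital N to the population case severity mix: 0.318·10/183 + 0.682·452/1167 = 0.282.

0.28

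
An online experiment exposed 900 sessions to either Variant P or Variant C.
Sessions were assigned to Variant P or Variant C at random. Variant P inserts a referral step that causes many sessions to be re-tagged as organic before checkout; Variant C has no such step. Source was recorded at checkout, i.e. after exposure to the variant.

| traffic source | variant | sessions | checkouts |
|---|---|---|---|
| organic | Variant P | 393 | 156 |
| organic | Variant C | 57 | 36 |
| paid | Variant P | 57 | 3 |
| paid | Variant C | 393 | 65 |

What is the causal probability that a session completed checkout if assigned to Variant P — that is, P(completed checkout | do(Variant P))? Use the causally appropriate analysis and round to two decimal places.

Because the variant influences traffic source, traffic source is a post-treatment mediator, not a confounder. Stratifying on it would bias the estimate; the causal effect is the crude pooled difference.
So P(outcome | do(Variant P)) is just the pooled rate for Variant P: 159/450 = 0.353.

0.35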